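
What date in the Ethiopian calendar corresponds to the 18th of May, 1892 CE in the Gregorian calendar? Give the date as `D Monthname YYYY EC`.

11 Ginbot 1884 EC

Julian Day Number of the source date = 2412237.
Converting JDN 2412237 to the Ethiopian calendar gives 11 Ginbot 1884 EC.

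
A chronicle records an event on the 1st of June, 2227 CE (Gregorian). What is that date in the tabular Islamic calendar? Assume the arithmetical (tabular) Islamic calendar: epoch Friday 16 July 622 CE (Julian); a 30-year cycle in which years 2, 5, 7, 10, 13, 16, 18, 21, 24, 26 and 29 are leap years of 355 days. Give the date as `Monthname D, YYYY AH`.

Julian Day Number of the source date = 2534606.
Converting JDN 2534606 to the tabular Islamic calendar gives 15 Safar 1655 AH.

Safar 15, 1655 AH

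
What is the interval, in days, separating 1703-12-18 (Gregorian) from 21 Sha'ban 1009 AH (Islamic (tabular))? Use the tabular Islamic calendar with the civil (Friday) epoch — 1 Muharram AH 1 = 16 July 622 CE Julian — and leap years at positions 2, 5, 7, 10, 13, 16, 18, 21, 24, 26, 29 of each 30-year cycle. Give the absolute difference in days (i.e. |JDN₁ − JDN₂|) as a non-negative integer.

37550

JDN of the first date = 2343419.
JDN of the second date = 2305869.
|2305869 − 2343419| = 37550.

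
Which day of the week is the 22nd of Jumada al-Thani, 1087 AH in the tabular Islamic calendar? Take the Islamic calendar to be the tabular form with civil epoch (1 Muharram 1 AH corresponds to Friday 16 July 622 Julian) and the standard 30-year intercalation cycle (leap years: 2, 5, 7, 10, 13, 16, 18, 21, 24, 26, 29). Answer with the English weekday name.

Equivalently 1 September 1676 Gregorian, JDN 2333451.
JDN 2333451 mod 7 = 1, and JDN 0 was a Monday, so this is a Tuesday.

Tuesday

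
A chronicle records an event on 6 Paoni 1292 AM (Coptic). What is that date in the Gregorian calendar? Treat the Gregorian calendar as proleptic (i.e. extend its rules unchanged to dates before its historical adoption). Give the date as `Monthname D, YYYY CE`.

June 10, 1576 CE

Julian Day Number of the source date = 2296843.
Converting JDN 2296843 to the Gregorian calendar gives 10 June 1576 CE.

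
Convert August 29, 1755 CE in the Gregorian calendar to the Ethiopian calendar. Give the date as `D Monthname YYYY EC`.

25 Nehase 1747 EC

Julian Day Number of the source date = 2362301.
Converting JDN 2362301 to the Ethiopian calendar gives 25 Nehase 1747 EC.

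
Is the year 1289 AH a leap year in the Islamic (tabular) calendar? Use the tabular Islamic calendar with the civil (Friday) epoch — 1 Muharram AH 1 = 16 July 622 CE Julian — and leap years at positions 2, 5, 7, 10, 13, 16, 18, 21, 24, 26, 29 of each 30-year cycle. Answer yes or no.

Year 1289 AH is year 29 of its 30-year cycle; leap positions are 2, 5, 7, 10, 13, 16, 18, 21, 24, 26, 29, so it is a leap year (355 days).

yes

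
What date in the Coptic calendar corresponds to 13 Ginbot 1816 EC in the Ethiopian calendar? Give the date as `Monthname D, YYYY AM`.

The source date corresponds to 20 May 1824 in the Gregorian calendar (JDN 2387402).
That day falls on 13 Pashons 1540 AM in the Coptic calendar.

Pashons 13, 1540 AM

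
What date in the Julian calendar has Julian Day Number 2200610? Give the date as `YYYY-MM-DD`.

1312-12-10

JDN 2200610 is 18 December 1312 in the proleptic Gregorian calendar.
In the Julian calendar that day is 1312-12-10.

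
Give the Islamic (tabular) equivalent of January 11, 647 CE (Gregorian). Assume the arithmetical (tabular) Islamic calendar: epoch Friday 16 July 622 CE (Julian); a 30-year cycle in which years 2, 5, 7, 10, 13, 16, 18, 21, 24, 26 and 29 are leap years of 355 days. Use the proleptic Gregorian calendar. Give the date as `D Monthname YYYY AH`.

Julian Day Number of the source date = 1957382.
Converting JDN 1957382 to the tabular Islamic calendar gives 25 Rabi' al-Awwal 26 AH.

25 Rabi' al-Awwal 26 AH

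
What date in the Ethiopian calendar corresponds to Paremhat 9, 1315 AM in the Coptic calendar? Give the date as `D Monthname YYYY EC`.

Both dates share Julian Day Number 2305156; in the Ethiopian calendar that is 9 Megabit 1591 EC.

9 Megabit 1591 EC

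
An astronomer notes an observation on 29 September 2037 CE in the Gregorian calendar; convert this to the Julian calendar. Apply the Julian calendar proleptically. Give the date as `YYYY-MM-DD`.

2037-09-16

For dates in this range the Gregorian date is 13 days ahead of the Julian.
29 September 2037 Gregorian − 13 days → 16 September 2037 Julian.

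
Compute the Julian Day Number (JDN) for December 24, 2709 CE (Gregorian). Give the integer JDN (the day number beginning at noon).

JDN 2299161 is 15 October 1582 CE (Gregorian); the target day is +411698 days from there, so JDN = 2710859.

2710859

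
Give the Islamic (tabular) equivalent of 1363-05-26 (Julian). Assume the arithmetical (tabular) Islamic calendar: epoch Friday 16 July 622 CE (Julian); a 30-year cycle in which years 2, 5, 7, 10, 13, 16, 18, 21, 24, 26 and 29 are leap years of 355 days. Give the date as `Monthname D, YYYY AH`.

Sha'ban 11, 764 AH

The source date corresponds to 3 June 1363 in the proleptic Gregorian calendar (JDN 2219039).
That day falls on 11 Sha'ban 764 AH in the tabular Islamic calendar.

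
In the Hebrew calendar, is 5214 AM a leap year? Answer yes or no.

Hebrew year 5214 is year 8 of its 19-year Metonic cycle; leap years are at positions 3, 6, 8, 11, 14, 17, 19, so it is a leap year (13 months).

yes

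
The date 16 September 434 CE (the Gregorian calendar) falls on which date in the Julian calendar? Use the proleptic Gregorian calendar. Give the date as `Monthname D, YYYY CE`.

The Julian–Gregorian offset here is 1 day (Julian trailing).
16 September 434 Gregorian − 1 day → 15 September 434 Julian.

September 15, 434 CE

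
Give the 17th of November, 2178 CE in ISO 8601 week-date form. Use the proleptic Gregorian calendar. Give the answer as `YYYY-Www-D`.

2178-W47-2

The weekday is Tuesday (ISO weekday 2).
That Tuesday belongs to ISO week 47 of ISO year 2178.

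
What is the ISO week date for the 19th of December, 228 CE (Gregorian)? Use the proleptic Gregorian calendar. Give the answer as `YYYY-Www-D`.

The weekday is Friday (ISO weekday 5).
That Friday belongs to ISO week 51 of ISO year 228.

0228-W51-5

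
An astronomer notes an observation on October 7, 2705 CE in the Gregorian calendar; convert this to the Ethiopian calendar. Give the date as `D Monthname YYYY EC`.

21 Meskerem 2698 EC

Julian Day Number of the source date = 2709320.
Converting JDN 2709320 to the Ethiopian calendar gives 21 Meskerem 2698 EC.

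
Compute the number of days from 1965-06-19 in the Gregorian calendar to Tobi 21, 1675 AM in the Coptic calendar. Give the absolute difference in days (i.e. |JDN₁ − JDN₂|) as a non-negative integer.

2333

JDN of the first date = 2438931.
JDN of the second date = 2436598.
|2436598 − 2438931| = 2333.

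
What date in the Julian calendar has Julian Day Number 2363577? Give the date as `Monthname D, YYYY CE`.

JDN 2363577 is 25 February 1759 in the Gregorian calendar.
In the Julian calendar that day is February 14, 1759 CE.

February 14, 1759 CE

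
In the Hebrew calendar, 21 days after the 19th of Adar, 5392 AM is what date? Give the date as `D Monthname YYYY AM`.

Counting 21 days forward from JDN 2317207 reaches JDN 2317228, which is 11 Nisan 5392 AM.

11 Nisan 5392 AM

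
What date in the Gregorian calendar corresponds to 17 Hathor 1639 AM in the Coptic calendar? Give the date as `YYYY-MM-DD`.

1922-11-26

Julian Day Number of the source date = 2423385.
Converting JDN 2423385 to the Gregorian calendar gives 26 November 1922 CE.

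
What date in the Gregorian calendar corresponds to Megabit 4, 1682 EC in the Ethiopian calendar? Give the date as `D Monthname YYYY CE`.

Both dates share Julian Day Number 2338389; in the Gregorian calendar that is 10 March 1690 CE.

10 March 1690 CE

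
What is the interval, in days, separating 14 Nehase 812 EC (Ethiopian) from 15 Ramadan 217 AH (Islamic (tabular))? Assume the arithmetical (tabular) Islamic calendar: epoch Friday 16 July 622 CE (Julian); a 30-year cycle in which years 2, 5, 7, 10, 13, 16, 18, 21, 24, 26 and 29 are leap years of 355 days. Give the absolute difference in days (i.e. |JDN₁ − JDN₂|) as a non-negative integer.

4451

JDN of the first date = 2020782.
JDN of the second date = 2025233.
|2025233 − 2020782| = 4451.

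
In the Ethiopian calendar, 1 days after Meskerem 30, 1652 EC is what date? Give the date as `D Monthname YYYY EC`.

Counting 1 day forward from JDN 2327278 reaches JDN 2327279, which is 1 Tikimt 1652 EC.

1 Tikimt 1652 EC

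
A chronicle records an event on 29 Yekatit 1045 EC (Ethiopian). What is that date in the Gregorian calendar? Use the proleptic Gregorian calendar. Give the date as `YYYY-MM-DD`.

1053-03-01

Julian Day Number of the source date = 2105720.
Converting JDN 2105720 to the Gregorian calendar gives 1 March 1053 CE.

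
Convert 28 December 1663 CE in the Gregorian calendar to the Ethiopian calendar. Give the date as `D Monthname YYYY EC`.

Julian Day Number of the source date = 2328820.
Converting JDN 2328820 to the Ethiopian calendar gives 21 Tahsas 1656 EC.

21 Tahsas 1656 EC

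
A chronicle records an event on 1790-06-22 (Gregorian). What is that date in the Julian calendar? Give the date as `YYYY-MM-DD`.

At this point the Julian calendar is 11 days behind the Gregorian.
22 June 1790 Gregorian − 11 days → 11 June 1790 Julian.

1790-06-11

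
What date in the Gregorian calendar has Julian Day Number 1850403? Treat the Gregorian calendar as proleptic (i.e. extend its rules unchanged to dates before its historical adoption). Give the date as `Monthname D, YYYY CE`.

JDN 2451545 is 1 Jan 2000; 1850403 is −601142 days from there.

February 17, 354 CE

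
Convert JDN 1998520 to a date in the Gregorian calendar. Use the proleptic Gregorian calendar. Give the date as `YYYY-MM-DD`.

0759-08-30

Counting from JDN 2299161 = 15 Oct 1582 gives an offset of -300641 days.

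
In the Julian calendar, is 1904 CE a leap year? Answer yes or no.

1904 mod 4 = 0, so it is a leap year in the Julian calendar.

yes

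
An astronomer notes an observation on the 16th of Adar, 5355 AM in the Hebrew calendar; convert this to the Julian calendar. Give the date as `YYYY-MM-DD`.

1595-02-15

Julian Day Number of the source date = 2303677.
Converting JDN 2303677 to the Julian calendar gives 15 February 1595 CE.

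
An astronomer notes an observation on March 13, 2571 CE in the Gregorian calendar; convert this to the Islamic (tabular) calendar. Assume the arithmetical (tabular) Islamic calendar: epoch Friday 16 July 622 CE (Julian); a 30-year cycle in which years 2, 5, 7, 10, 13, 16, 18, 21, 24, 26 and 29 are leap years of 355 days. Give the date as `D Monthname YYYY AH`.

15 Jumada al-Thani 2009 AH

Both dates share Julian Day Number 2660170; in the tabular Islamic calendar that is 15 Jumada al-Thani 2009 AH.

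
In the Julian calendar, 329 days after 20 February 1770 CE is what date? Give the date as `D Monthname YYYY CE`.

The starting date is JDN 2367601; 2367601 + 329 = 2367930.
JDN 2367930 corresponds to 15 January 1771 CE.

15 January 1771 CE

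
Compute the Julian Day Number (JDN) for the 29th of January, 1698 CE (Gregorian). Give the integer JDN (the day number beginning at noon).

JDN 2299161 is 15 October 1582 CE (Gregorian); the target day is +42110 days from there, so JDN = 2341271.

2341271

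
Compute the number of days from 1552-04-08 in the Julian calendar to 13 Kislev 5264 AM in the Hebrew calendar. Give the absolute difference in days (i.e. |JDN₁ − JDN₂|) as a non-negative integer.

17661

JDN of the first date = 2288024.
JDN of the second date = 2270363.
|2270363 − 2288024| = 17661.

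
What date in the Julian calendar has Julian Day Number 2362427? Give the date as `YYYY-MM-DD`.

1755-12-22

JDN 2362427 is 2 January 1756 in the Gregorian calendar.
In the Julian calendar that day is 1755-12-22.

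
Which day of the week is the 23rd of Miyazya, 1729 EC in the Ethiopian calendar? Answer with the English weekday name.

In the Gregorian calendar this is 29 April 1737 (JDN 2355605).
Since JDN mod 7 = 0 (0 = Monday), the day is Monday.

Monday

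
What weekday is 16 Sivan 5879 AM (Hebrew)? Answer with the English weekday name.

In the Gregorian calendar this is 24 June 2119 (JDN 2495183).
Since JDN mod 7 = 5 (0 = Monday), the day is Saturday.

Saturday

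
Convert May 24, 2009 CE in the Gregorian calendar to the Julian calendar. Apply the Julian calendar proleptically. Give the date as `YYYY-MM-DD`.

At this point the Julian calendar is 13 days behind the Gregorian.
24 May 2009 Gregorian − 13 days → 11 May 2009 Julian.

2009-05-11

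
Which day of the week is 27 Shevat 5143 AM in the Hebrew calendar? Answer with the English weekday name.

Equivalently 8 February 1383 Gregorian, JDN 2226229.
Since JDN mod 7 = 5 (0 = Monday), the day is Saturday.

Saturday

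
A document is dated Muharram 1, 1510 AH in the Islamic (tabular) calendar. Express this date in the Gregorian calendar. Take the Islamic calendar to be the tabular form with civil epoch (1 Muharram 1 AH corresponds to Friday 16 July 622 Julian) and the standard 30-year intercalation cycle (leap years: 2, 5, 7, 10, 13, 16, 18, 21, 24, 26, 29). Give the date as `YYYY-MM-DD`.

Both dates share Julian Day Number 2483179; in the Gregorian calendar that is 11 August 2086 CE.

2086-08-11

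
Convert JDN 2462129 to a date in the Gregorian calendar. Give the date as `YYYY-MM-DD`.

2028-12-23

JDN 2451545 is 1 Jan 2000; 2462129 is +10584 days from there.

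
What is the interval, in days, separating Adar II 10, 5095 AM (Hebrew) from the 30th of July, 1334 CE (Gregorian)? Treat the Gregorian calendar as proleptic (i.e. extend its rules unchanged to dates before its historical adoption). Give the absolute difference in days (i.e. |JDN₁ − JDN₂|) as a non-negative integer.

227

JDN of the first date = 2208731.
JDN of the second date = 2208504.
|2208504 − 2208731| = 227.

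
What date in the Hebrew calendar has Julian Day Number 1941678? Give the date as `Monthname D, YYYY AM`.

JDN 1941678 is 13 January 604 in the proleptic Gregorian calendar.
In the Hebrew calendar that day is Shevat 3, 4364 AM.

Shevat 3, 4364 AM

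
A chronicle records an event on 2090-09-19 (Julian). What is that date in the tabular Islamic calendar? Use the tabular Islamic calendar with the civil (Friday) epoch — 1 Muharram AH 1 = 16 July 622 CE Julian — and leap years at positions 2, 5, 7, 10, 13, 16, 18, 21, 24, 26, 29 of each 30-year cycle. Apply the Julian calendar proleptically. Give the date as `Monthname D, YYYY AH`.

Rabi' al-Thani 7, 1514 AH

Julian Day Number of the source date = 2484692.
Converting JDN 2484692 to the tabular Islamic calendar gives 7 Rabi' al-Thani 1514 AH.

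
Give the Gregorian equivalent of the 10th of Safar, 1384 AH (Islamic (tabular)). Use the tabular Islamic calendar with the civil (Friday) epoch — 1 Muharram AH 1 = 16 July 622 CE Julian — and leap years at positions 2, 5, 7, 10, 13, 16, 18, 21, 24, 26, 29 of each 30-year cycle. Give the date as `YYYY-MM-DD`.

1964-06-21

Julian Day Number of the source date = 2438568.
Converting JDN 2438568 to the Gregorian calendar gives 21 June 1964 CE.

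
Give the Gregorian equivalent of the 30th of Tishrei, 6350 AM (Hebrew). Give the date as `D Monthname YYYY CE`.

30 October 2589 CE

Julian Day Number of the source date = 2666976.
Converting JDN 2666976 to the Gregorian calendar gives 30 October 2589 CE.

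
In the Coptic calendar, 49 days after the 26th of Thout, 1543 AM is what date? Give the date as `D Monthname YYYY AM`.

15 Hathor 1543 AM

Counting 49 days forward from JDN 2388270 reaches JDN 2388319, which is 15 Hathor 1543 AM.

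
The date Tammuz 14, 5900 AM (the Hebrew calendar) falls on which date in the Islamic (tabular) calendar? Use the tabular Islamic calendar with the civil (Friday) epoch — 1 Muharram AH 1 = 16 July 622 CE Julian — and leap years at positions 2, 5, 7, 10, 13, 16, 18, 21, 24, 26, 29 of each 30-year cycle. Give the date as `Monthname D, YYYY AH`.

Rajab 14, 1565 AH

Julian Day Number of the source date = 2502859.
Converting JDN 2502859 to the tabular Islamic calendar gives 14 Rajab 1565 AH.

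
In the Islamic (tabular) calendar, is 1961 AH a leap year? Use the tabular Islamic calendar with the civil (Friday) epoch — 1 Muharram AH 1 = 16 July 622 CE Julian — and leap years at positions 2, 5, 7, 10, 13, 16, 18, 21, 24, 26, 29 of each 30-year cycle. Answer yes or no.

Year 1961 AH is year 11 of its 30-year cycle; leap positions are 2, 5, 7, 10, 13, 16, 18, 21, 24, 26, 29, so it is a common year (354 days).

no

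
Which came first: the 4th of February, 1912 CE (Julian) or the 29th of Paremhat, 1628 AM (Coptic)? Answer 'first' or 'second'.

First date → JDN 2419450; second date → JDN 2419500.
JDN 2419450 < JDN 2419500, so the first date is earlier.

first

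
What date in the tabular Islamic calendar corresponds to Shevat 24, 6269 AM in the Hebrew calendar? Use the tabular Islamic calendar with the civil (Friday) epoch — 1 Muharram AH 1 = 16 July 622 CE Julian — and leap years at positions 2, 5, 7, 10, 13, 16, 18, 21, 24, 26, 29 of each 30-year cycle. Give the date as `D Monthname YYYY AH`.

Julian Day Number of the source date = 2637499.
Converting JDN 2637499 to the tabular Islamic calendar gives 23 Jumada al-Thani 1945 AH.

23 Jumada al-Thani 1945 AH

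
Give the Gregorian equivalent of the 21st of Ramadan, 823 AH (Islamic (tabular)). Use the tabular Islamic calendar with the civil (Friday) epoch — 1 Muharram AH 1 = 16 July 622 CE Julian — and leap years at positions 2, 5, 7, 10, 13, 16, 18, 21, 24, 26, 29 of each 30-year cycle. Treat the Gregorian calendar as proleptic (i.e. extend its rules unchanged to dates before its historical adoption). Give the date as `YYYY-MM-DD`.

1420-10-08

Both dates share Julian Day Number 2239985; in the Gregorian calendar that is 8 October 1420 CE.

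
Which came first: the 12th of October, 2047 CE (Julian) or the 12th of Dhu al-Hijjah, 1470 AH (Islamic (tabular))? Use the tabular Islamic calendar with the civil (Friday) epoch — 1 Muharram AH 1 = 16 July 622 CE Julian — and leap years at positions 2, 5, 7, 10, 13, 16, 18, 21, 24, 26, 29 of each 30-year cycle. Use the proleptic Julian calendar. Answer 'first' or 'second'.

first

Converting both to JDN: 2469009 vs 2469341; the smaller is the first.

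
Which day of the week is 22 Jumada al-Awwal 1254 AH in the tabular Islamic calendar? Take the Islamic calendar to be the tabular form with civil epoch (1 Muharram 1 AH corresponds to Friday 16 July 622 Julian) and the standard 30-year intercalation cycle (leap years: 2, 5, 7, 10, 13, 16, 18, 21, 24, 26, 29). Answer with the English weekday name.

Monday

In the Gregorian calendar this is 13 August 1838 (JDN 2392600).
Since JDN mod 7 = 0 (0 = Monday), the day is Monday.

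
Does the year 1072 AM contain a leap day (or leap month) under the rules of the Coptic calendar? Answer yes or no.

no

1072 mod 4 = 0; in the Coptic calendar a year is leap when year mod 4 = 3, so it is a common year.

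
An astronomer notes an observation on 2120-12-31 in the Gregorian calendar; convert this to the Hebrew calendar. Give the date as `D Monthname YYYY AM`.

10 Tevet 5881 AM

Julian Day Number of the source date = 2495739.
Converting JDN 2495739 to the Hebrew calendar gives 10 Tevet 5881 AM.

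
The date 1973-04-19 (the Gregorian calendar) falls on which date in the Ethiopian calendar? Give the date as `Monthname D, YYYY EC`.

Miyazya 11, 1965 EC

Both dates share Julian Day Number 2441792; in the Ethiopian calendar that is 11 Miyazya 1965 EC.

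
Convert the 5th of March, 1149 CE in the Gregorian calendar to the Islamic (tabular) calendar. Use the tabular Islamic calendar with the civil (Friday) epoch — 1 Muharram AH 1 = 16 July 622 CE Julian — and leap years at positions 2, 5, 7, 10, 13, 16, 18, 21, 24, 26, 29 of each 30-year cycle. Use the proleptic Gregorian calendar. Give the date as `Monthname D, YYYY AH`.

Shawwal 15, 543 AH

Julian Day Number of the source date = 2140787.
Converting JDN 2140787 to the tabular Islamic calendar gives 15 Shawwal 543 AH.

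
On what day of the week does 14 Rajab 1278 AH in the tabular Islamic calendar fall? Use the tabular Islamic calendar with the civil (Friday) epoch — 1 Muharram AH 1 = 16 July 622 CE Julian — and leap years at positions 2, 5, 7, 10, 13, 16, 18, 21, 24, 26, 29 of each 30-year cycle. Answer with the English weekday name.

Equivalently 15 January 1862 Gregorian, JDN 2401156.
2401156 ≡ 2 (mod 7); counting from Monday = 0 gives Wednesday.

Wednesday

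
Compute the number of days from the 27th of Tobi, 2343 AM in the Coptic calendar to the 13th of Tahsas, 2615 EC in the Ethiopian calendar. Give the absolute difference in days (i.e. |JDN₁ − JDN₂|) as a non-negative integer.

1505

First date → JDN 2680591; second date → JDN 2679086.
The interval is |2680591 − 2679086| = 1505 days.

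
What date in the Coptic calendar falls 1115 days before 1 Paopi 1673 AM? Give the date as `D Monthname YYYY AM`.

12 Thout 1670 AM

JDN of 1 Paopi 1673 AM = 2435758.
2435758 − 1115 = 2434643.
JDN 2434643 in the Coptic calendar is 12 Thout 1670 AM.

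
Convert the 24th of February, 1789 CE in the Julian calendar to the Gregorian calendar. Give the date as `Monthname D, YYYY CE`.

The Julian–Gregorian offset here is 11 days (Julian trailing).
24 February 1789 Julian + 11 days → 7 March 1789 Gregorian.

March 7, 1789 CE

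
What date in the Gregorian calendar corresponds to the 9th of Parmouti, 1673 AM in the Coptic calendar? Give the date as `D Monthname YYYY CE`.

Julian Day Number of the source date = 2435946.
Converting JDN 2435946 to the Gregorian calendar gives 17 April 1957 CE.

17 April 1957 CE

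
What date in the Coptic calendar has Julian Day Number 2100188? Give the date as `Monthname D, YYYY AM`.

JDN 2100188 is 7 January 1038 in the proleptic Gregorian calendar.
In the Coptic calendar that day is Tobi 6, 754 AM.

Tobi 6, 754 AM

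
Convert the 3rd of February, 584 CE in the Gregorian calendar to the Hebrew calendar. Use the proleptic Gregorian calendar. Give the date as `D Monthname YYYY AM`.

14 Shevat 4344 AM

Both dates share Julian Day Number 1934395; in the Hebrew calendar that is 14 Shevat 4344 AM.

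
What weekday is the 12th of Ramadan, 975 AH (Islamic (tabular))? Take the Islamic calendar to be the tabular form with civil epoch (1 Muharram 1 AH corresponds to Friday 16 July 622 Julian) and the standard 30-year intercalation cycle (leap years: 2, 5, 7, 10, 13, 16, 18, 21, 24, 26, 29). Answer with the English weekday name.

Thursday

In the proleptic Gregorian calendar this is 21 March 1568 (JDN 2293840).
JDN 2293840 mod 7 = 3, and JDN 0 was a Monday, so this is a Thursday.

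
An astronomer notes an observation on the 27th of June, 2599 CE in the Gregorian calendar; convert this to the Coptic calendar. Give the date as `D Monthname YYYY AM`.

Both dates share Julian Day Number 2670503; in the Coptic calendar that is 16 Paoni 2315 AM.

16 Paoni 2315 AM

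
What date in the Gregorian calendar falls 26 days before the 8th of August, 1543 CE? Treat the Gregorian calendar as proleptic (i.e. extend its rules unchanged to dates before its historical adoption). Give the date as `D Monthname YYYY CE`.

13 July 1543 CE

Counting 26 days back from JDN 2284848 reaches JDN 2284822, which is 13 July 1543 CE.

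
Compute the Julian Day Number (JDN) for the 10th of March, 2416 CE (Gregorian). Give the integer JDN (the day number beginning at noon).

JDN 2299161 is 15 October 1582 CE (Gregorian); the target day is +304394 days from there, so JDN = 2603555.

2603555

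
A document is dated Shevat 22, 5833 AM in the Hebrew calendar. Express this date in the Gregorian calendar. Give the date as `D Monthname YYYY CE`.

30 January 2073 CE

Julian Day Number of the source date = 2478238.
Converting JDN 2478238 to the Gregorian calendar gives 30 January 2073 CE.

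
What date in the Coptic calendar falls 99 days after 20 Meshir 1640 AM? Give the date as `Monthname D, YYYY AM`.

Counting 99 days forward from JDN 2423844 reaches JDN 2423943, which is Pashons 29, 1640 AM.

Pashons 29, 1640 AM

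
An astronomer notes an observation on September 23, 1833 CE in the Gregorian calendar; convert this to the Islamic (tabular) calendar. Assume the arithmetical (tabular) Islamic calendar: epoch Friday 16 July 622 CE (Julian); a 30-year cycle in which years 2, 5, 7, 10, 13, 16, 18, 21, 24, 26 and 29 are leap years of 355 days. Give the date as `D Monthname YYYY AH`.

8 Jumada al-Awwal 1249 AH

Julian Day Number of the source date = 2390815.
Converting JDN 2390815 to the tabular Islamic calendar gives 8 Jumada al-Awwal 1249 AH.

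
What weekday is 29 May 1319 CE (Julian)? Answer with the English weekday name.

Tuesday

In the proleptic Gregorian calendar this is 6 June 1319 (JDN 2202971).
JDN 2202971 mod 7 = 1, and JDN 0 was a Monday, so this is a Tuesday.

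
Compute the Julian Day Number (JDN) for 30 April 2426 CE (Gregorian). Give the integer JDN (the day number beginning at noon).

2607258

JDN 2451545 is 1 January 2000 CE (Gregorian); the target day is +155713 days from there, so JDN = 2607258.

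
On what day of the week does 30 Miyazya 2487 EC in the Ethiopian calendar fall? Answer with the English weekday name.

This is JDN 2632471 (11 May 2495 Gregorian).
Since JDN mod 7 = 2 (0 = Monday), the day is Wednesday.

Wednesday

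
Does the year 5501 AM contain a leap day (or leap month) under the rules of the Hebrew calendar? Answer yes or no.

Hebrew year 5501 is year 10 of its 19-year Metonic cycle; leap years are at positions 3, 6, 8, 11, 14, 17, 19, so it is a common year (12 months).

no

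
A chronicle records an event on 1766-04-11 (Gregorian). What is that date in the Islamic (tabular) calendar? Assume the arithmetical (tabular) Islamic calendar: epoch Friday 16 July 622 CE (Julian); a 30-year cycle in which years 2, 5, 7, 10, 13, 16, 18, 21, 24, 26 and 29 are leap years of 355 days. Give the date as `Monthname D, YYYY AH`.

Julian Day Number of the source date = 2366179.
Converting JDN 2366179 to the tabular Islamic calendar gives 1 Dhu al-Qa'dah 1179 AH.

Dhu al-Qa'dah 1, 1179 AH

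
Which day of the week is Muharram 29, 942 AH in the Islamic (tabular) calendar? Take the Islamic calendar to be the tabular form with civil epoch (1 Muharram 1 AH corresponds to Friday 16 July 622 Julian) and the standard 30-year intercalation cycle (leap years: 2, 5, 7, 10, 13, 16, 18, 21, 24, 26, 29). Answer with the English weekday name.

Friday

In the proleptic Gregorian calendar this is 9 August 1535 (JDN 2281927).
JDN 2281927 mod 7 = 4, and JDN 0 was a Monday, so this is a Friday.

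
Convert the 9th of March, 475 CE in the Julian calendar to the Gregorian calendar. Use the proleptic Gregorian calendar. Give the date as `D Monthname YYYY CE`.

For dates in this range the Gregorian date is 1 day ahead of the Julian.
9 March 475 Julian + 1 day → 10 March 475 Gregorian.

10 March 475 CE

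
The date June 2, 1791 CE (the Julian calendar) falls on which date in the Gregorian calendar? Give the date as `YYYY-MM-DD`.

1791-06-13

The Julian–Gregorian offset here is 11 days (Julian trailing).
2 June 1791 Julian + 11 days → 13 June 1791 Gregorian.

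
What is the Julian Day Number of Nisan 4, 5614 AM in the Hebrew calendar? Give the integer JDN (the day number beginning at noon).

2398311

Equivalently 2 April 1854 (Gregorian).
JDN 2299161 is 15 October 1582 CE (Gregorian); the target day is +99150 days from there, so JDN = 2398311.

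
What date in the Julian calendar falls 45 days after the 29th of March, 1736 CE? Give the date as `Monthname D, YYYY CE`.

May 13, 1736 CE

JDN of the 29th of March, 1736 CE = 2355220.
2355220 + 45 = 2355265.
JDN 2355265 in the Julian calendar is May 13, 1736 CE.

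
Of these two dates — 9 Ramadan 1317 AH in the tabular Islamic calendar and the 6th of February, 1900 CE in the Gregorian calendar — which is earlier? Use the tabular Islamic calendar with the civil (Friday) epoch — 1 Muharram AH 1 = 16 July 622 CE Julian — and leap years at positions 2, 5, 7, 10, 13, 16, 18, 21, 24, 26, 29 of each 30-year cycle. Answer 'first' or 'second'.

first

Converting both to JDN: 2415031 vs 2415057; the smaller is the first.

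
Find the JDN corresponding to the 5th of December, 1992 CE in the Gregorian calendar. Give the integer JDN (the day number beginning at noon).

2448962

JDN 2299161 is 15 October 1582 CE (Gregorian); the target day is +149801 days from there, so JDN = 2448962.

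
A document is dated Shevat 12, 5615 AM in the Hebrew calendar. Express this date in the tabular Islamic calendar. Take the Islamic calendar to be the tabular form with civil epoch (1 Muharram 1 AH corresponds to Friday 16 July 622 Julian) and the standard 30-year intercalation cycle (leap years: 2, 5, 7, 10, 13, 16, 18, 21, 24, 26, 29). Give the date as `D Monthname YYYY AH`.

The source date corresponds to 31 January 1855 in the Gregorian calendar (JDN 2398615).
That day falls on 12 Jumada al-Awwal 1271 AH in the tabular Islamic calendar.

12 Jumada al-Awwal 1271 AH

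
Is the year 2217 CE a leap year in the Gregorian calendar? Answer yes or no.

2217 is not divisible by 4, so it is a common year.

no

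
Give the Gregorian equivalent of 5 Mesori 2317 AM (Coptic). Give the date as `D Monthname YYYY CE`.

Julian Day Number of the source date = 2671283.
Converting JDN 2671283 to the Gregorian calendar gives 16 August 2601 CE.

16 August 2601 CE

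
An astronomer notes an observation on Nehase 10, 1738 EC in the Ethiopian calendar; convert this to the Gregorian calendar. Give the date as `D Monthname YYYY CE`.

Julian Day Number of the source date = 2358999.
Converting JDN 2358999 to the Gregorian calendar gives 14 August 1746 CE.

14 August 1746 CE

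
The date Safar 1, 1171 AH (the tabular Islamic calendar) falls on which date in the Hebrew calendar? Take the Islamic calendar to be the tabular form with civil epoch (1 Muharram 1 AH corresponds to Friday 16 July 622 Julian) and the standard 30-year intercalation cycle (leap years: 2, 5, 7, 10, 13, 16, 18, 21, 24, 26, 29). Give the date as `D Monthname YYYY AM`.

Both dates share Julian Day Number 2363079; in the Hebrew calendar that is 1 Cheshvan 5518 AM.

1 Cheshvan 5518 AM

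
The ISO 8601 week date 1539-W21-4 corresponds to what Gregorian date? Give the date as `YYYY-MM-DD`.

ISO week 1 of 1539 is the week containing the first Thursday of 1539.
Week 21, day 4 (Thursday) lands on 1539-05-25.

1539-05-25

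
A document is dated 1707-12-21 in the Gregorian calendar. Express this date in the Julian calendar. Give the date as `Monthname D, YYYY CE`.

The Julian–Gregorian offset here is 11 days (Julian trailing).
21 December 1707 Gregorian − 11 days → 10 December 1707 Julian.

December 10, 1707 CE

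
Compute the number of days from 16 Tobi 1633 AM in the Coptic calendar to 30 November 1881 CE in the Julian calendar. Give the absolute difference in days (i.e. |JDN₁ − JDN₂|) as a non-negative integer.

First date → JDN 2421253; second date → JDN 2408427.
The interval is |2421253 − 2408427| = 12826 days.

12826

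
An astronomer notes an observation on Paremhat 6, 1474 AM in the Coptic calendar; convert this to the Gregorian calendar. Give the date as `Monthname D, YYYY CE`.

March 13, 1758 CE

Julian Day Number of the source date = 2363228.
Converting JDN 2363228 to the Gregorian calendar gives 13 March 1758 CE.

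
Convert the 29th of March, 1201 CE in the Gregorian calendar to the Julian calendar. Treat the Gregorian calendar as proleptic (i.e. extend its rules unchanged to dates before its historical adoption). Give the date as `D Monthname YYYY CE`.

At this point the Julian calendar is 7 days behind the Gregorian.
29 March 1201 Gregorian − 7 days → 22 March 1201 Julian.

22 March 1201 CE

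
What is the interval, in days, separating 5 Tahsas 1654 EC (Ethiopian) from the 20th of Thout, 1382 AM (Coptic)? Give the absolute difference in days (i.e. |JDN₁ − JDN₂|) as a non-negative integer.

JDN of the first date = 2328073.
JDN of the second date = 2329459.
|2329459 − 2328073| = 1386.

1386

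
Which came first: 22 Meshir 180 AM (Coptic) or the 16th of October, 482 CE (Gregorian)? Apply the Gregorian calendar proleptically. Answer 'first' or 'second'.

first

Converting both to JDN: 1890581 vs 1897396; the smaller is the first.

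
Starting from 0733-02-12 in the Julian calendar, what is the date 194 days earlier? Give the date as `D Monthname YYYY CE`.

Counting 194 days back from JDN 1988829 reaches JDN 1988635, which is 2 August 732 CE.

2 August 732 CE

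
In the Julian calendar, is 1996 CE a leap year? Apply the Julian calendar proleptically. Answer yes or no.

yes

1996 mod 4 = 0, so it is a leap year in the Julian calendar.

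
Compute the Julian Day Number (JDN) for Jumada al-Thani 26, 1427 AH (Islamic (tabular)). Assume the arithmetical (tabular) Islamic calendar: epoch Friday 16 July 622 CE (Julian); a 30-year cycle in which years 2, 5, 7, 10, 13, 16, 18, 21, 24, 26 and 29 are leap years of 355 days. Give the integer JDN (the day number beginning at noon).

2453940

In the Gregorian calendar the same day is 23 July 2006.
JDN 2451545 is 1 January 2000 CE (Gregorian); the target day is +2395 days from there, so JDN = 2453940.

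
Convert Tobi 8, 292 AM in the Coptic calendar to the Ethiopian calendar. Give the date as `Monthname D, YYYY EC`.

Tir 8, 568 EC

Both dates share Julian Day Number 1931445; in the Ethiopian calendar that is 8 Tir 568 EC.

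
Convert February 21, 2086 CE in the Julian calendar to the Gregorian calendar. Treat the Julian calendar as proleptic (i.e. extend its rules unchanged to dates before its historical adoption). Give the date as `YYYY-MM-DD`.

For dates in this range the Gregorian date is 13 days ahead of the Julian.
21 February 2086 Julian + 13 days → 6 March 2086 Gregorian.

2086-03-06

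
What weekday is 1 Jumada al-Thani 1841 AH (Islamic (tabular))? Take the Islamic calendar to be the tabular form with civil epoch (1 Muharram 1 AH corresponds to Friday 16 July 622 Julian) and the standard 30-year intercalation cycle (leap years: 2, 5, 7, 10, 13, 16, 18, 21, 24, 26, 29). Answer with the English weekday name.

Friday

Equivalently 29 February 2408 Gregorian, JDN 2600623.
JDN 2600623 mod 7 = 4, and JDN 0 was a Monday, so this is a Friday.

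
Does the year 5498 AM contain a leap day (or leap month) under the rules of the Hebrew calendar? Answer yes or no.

Hebrew year 5498 is year 7 of its 19-year Metonic cycle; leap years are at positions 3, 6, 8, 11, 14, 17, 19, so it is a common year (12 months).

no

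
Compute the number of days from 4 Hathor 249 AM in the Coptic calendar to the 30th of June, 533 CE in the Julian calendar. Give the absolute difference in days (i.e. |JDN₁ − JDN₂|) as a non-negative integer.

242

First date → JDN 1915675; second date → JDN 1915917.
The interval is |1915675 − 1915917| = 242 days.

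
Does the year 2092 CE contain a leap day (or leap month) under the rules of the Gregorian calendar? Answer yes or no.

yes

2092 is divisible by 4 and not by 100, so it is a leap year.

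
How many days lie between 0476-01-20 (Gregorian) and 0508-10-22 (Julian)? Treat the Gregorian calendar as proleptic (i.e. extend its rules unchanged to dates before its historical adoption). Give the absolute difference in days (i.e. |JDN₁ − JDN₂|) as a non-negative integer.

11965

First date → JDN 1894935; second date → JDN 1906900.
The interval is |1894935 − 1906900| = 11965 days.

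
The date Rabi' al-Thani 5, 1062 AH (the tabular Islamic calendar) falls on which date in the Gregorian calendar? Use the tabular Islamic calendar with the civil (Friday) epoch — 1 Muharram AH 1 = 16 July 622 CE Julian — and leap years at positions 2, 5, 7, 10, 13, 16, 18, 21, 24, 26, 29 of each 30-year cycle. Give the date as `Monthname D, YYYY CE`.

Julian Day Number of the source date = 2324516.
Converting JDN 2324516 to the Gregorian calendar gives 16 March 1652 CE.

March 16, 1652 CE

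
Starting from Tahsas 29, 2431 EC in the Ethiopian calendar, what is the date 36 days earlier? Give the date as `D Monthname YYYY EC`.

Counting 36 days back from JDN 2611896 reaches JDN 2611860, which is 23 Hidar 2431 EC.

23 Hidar 2431 EC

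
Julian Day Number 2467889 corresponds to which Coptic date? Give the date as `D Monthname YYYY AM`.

JDN 2467889 is 30 September 2044 in the Gregorian calendar.
In the Coptic calendar that day is 20 Thout 1761 AM.

20 Thout 1761 AM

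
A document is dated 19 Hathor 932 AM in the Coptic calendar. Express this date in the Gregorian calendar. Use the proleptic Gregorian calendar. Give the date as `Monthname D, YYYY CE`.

Both dates share Julian Day Number 2165156; in the Gregorian calendar that is 23 November 1215 CE.

November 23, 1215 CE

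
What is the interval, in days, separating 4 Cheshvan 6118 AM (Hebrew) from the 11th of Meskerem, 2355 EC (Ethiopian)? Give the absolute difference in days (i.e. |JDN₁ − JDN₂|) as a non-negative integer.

1801

First date → JDN 2582228; second date → JDN 2584029.
The interval is |2582228 − 2584029| = 1801 days.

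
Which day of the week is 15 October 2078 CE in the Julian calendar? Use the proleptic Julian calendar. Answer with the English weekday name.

Equivalently 28 October 2078 Gregorian, JDN 2480335.
JDN 2480335 mod 7 = 4, and JDN 0 was a Monday, so this is a Friday.

Friday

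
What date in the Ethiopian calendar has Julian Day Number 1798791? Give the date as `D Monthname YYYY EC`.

30 Tikimt 205 EC

JDN 1798791 is 27 October 212 in the proleptic Gregorian calendar.
In the Ethiopian calendar that day is 30 Tikimt 205 EC.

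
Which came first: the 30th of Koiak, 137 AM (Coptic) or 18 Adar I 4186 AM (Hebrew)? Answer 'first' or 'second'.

Converting both to JDN: 1874823 vs 1876696; the smaller is the first.

first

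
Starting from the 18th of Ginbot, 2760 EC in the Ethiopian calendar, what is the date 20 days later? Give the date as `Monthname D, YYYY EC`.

Sene 8, 2760 EC

The starting date is JDN 2732203; 2732203 + 20 = 2732223.
JDN 2732223 corresponds to Sene 8, 2760 EC.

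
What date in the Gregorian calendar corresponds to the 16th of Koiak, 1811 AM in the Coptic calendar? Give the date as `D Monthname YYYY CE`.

25 December 2094 CE

Julian Day Number of the source date = 2486237.
Converting JDN 2486237 to the Gregorian calendar gives 25 December 2094 CE.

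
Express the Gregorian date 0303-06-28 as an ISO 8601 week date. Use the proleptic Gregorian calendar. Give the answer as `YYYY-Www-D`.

The weekday is Sunday (ISO weekday 7).
That Sunday belongs to ISO week 26 of ISO year 303.

0303-W26-7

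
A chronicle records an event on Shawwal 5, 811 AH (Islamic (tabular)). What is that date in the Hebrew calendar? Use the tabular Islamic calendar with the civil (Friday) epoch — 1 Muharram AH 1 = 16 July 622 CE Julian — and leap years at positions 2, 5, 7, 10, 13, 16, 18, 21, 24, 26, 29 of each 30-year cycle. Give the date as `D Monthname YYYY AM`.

6 Adar 5169 AM

The source date corresponds to 2 March 1409 in the proleptic Gregorian calendar (JDN 2235747).
That day falls on 6 Adar 5169 AM in the Hebrew calendar.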